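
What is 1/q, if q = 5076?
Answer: 1/5076 ≈ 0.00019701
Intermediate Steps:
1/q = 1/5076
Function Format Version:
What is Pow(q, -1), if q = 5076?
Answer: Rational(1, 5076) ≈ 0.00019701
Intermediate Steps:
Pow(q, -1) = Pow(5076, -1) = Rational(1, 5076)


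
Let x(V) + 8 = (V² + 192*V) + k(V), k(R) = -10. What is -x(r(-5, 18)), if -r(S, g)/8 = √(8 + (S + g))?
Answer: -1326 + 1536*√21 ≈ 5712.8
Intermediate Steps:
r(S, g) = -8*√(8 + S + g) (r(S, g) = -8*√(8 + (S + g)) = -8*√(8 + S + g))
x(V) = -18 + V² + 192*V (x(V) = -8 + ((V² + 192*V) - 10) = -8 + (-10 + V² + 192*V) = -18 + V² + 192*V)
-x(r(-5, 18)) = -(-18 + (-8*√(8 - 5 + 18))² + 192*(-8*√(8 - 5 + 18))) = -(-18 + (-8*√21)² + 192*(-8*√21)) = -(-18 + 1344 - 1536*√21) = -(1326 - 1536*√21) = -1326 + 1536*√21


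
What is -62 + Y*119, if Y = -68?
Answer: -8154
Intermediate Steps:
-62 + Y*119 = -62 - 68*119 = -62 - 8092 = -8154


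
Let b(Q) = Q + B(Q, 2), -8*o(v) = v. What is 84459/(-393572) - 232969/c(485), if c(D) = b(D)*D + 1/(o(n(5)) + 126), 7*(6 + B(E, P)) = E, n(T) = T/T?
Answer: -402319181639213/368867498547876 ≈ -1.0907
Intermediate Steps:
n(T) = 1
B(E, P) = -6 + E/7
o(v) = -v/8
b(Q) = -6 + 8*Q/7 (b(Q) = Q + (-6 + Q/7) = -6 + 8*Q/7)
c(D) = 8/1007 + D*(-6 + 8*D/7) (c(D) = (-6 + 8*D/7)*D + 1/(-⅛*1 + 126) = D*(-6 + 8*D/7) + 1/(-⅛ + 126) = D*(-6 + 8*D/7) + 1/(1007/8) = D*(-6 + 8*D/7) + 8/1007 = 8/1007 + D*(-6 + 8*D/7))
84459/(-393572) - 232969/c(485) = 84459/(-393572) - 232969/(8/1007 + (2/7)*485*(-21 + 4*485)) = 84459*(-1/393572) - 232969/(8/1007 + (2/7)*485*(-21 + 1940)) = -84459/393572 - 232969/(8/1007 + (2/7)*485*1919) = -84459/393572 - 232969/(8/1007 + 1861430/7) = -84459/393572 - 232969/1874460066/7049 = -84459/393572 - 232969*7049/1874460066 = -84459/393572 - 1642198481/1874460066 = -402319181639213/368867498547876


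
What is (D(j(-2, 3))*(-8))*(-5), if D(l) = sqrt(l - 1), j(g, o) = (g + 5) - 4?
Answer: 40*I*sqrt(2) ≈ 56.569*I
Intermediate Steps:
j(g, o) = 1 + g (j(g, o) = (5 + g) - 4 = 1 + g)
D(l) = sqrt(-1 + l)
(D(j(-2, 3))*(-8))*(-5) = (sqrt(-1 + (1 - 2))*(-8))*(-5) = (sqrt(-1 - 1)*(-8))*(-5) = (sqrt(-2)*(-8))*(-5) = ((I*sqrt(2))*(-8))*(-5) = -8*I*sqrt(2)*(-5) = 40*I*sqrt(2)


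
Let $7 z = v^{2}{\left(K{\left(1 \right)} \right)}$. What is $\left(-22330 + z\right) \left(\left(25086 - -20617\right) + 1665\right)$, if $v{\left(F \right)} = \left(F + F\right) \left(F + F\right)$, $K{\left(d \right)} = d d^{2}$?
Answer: $- \frac{7403334192}{7} \approx -1.0576 \cdot 10^{9}$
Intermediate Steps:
$K{\left(d \right)} = d^{3}$
$v{\left(F \right)} = 4 F^{2}$ ($v{\left(F \right)} = 2 F 2 F = 4 F^{2}$)
$z = \frac{16}{7}$ ($z = \frac{\left(4 \left(1^{3}\right)^{2}\right)^{2}}{7} = \frac{\left(4 \cdot 1^{2}\right)^{2}}{7} = \frac{\left(4 \cdot 1\right)^{2}}{7} = \frac{4^{2}}{7} = \frac{1}{7} \cdot 16 = \frac{16}{7} \approx 2.2857$)
$\left(-22330 + z\right) \left(\left(25086 - -20617\right) + 1665\right) = \left(-22330 + \frac{16}{7}\right) \left(\left(25086 - -20617\right) + 1665\right) = - \frac{156294 \left(\left(25086 + 20617\right) + 1665\right)}{7} = - \frac{156294 \left(45703 + 1665\right)}{7} = \left(- \frac{156294}{7}\right) 47368 = - \frac{7403334192}{7}$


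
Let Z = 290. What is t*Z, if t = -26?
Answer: -7540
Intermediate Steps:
t*Z = -26*290 = -7540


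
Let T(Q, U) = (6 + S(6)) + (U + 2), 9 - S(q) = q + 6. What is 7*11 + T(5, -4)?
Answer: 78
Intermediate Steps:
S(q) = 3 - q (S(q) = 9 - (q + 6) = 9 - (6 + q) = 9 + (-6 - q) = 3 - q)
T(Q, U) = 5 + U (T(Q, U) = (6 + (3 - 1*6)) + (U + 2) = (6 + (3 - 6)) + (2 + U) = (6 - 3) + (2 + U) = 3 + (2 + U) = 5 + U)
7*11 + T(5, -4) = 7*11 + (5 - 4) = 77 + 1 = 78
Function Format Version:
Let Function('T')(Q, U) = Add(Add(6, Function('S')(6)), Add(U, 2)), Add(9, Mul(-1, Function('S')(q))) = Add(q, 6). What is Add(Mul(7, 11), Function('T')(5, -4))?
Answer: 78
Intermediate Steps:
Function('S')(q) = Add(3, Mul(-1, q)) (Function('S')(q) = Add(9, Mul(-1, Add(q, 6))) = Add(9, Mul(-1, Add(6, q))) = Add(9, Add(-6, Mul(-1, q))) = Add(3, Mul(-1, q)))
Function('T')(Q, U) = Add(5, U) (Function('T')(Q, U) = Add(Add(6, Add(3, Mul(-1, 6))), Add(U, 2)) = Add(Add(6, Add(3, -6)), Add(2, U)) = Add(Add(6, -3), Add(2, U)) = Add(3, Add(2, U)) = Add(5, U))
Add(Mul(7, 11), Function('T')(5, -4)) = Add(Mul(7, 11), Add(5, -4)) = Add(77, 1) = 78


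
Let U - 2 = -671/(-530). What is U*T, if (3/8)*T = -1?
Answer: -2308/265 ≈ -8.7094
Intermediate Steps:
T = -8/3 (T = (8/3)*(-1) = -8/3 ≈ -2.6667)
U = 1731/530 (U = 2 - 671/(-530) = 2 - 671*(-1/530) = 2 + 671/530 = 1731/530 ≈ 3.2660)
U*T = (1731/530)*(-8/3) = -2308/265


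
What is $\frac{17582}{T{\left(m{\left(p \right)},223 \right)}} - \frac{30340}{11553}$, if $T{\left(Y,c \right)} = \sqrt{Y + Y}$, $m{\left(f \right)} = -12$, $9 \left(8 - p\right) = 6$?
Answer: $- \frac{30340}{11553} - \frac{8791 i \sqrt{6}}{6} \approx -2.6262 - 3588.9 i$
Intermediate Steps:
$p = \frac{22}{3}$ ($p = 8 - \frac{2}{3} = \frac{22}{3} \approx 7.3333$)
$T{\left(Y,c \right)} = \sqrt{2} \sqrt{Y}$ ($T{\left(Y,c \right)} = \sqrt{2 Y} = \sqrt{2} \sqrt{Y}$)
$\frac{17582}{T{\left(m{\left(p \right)},223 \right)}} - \frac{30340}{11553} = \frac{17582}{\sqrt{2} \sqrt{-12}} - \frac{30340}{11553} = \frac{17582}{\sqrt{2} \cdot 2 i \sqrt{3}} - \frac{30340}{11553} = \frac{17582}{2 i \sqrt{6}} - \frac{30340}{11553} = 17582 \left(- \frac{i \sqrt{6}}{12}\right) - \frac{30340}{11553} = - \frac{8791 i \sqrt{6}}{6} - \frac{30340}{11553} = - \frac{30340}{11553} - \frac{8791 i \sqrt{6}}{6}$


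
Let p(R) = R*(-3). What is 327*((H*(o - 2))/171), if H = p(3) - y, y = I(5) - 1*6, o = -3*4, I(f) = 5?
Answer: 12208/57 ≈ 214.18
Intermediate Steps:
o = -12
p(R) = -3*R
y = -1 (y = 5 - 1*6 = 5 - 6 = -1)
H = -8 (H = -3*3 - 1*(-1) = -9 + 1 = -8)
327*((H*(o - 2))/171) = 327*(-8*(-12 - 2)/171) = 327*(-8*(-14)*(1/171)) = 327*(112*(1/171)) = 327*(112/171) = 12208/57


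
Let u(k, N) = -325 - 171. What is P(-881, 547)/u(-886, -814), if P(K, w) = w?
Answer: -547/496 ≈ -1.1028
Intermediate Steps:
u(k, N) = -496
P(-881, 547)/u(-886, -814) = 547/(-496) = 547*(-1/496) = -547/496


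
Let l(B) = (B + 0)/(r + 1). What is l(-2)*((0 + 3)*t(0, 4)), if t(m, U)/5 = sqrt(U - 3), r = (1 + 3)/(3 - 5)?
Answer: 30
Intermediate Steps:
r = -2 (r = 4/(-2) = 4*(-1/2) = -2)
l(B) = -B (l(B) = (B + 0)/(-2 + 1) = B/(-1) = B*(-1) = -B)
t(m, U) = 5*sqrt(-3 + U) (t(m, U) = 5*sqrt(U - 3) = 5*sqrt(-3 + U))
l(-2)*((0 + 3)*t(0, 4)) = (-1*(-2))*((0 + 3)*(5*sqrt(-3 + 4))) = 2*(3*(5*sqrt(1))) = 2*(3*(5*1)) = 2*(3*5) = 2*15 = 30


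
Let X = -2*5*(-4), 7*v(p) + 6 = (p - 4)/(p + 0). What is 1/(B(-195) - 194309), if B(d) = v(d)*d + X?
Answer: -7/1358912 ≈ -5.1512e-6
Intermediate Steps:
v(p) = -6/7 + (-4 + p)/(7*p) (v(p) = -6/7 + ((p - 4)/(p + 0))/7 = -6/7 + ((-4 + p)/p)/7 = -6/7 + (-4 + p)/(7*p))
X = 40 (X = -10*(-4) = 40)
B(d) = 276/7 - 5*d/7 (B(d) = ((-4 - 5*d)/(7*d))*d + 40 = (-4/7 - 5*d/7) + 40 = 276/7 - 5*d/7)
1/(B(-195) - 194309) = 1/((276/7 - 5/7*(-195)) - 194309) = 1/((276/7 + 975/7) - 194309) = 1/(1251/7 - 194309) = 1/(-1358912/7) = -7/1358912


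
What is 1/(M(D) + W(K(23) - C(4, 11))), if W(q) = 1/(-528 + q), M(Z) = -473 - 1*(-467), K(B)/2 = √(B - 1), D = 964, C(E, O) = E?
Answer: -1698148/10192081 + 2*√22/10192081 ≈ -0.16661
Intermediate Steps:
K(B) = 2*√(-1 + B) (K(B) = 2*√(B - 1) = 2*√(-1 + B))
M(Z) = -6 (M(Z) = -473 + 467 = -6)
1/(M(D) + W(K(23) - C(4, 11))) = 1/(-6 + 1/(-528 + (2*√(-1 + 23) - 1*4))) = 1/(-6 + 1/(-528 + (2*√22 - 4))) = 1/(-6 + 1/(-528 + (-4 + 2*√22))) = 1/(-6 + 1/(-532 + 2*√22))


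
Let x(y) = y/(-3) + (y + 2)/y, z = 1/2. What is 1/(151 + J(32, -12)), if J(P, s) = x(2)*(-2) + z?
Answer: 6/893 ≈ 0.0067189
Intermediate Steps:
z = ½ ≈ 0.50000
x(y) = -y/3 + (2 + y)/y (x(y) = y*(-⅓) + (2 + y)/y = -y/3 + (2 + y)/y)
J(P, s) = -13/6 (J(P, s) = (1 + 2/2 - ⅓*2)*(-2) + ½ = (1 + 2*(½) - ⅔)*(-2) + ½ = (1 + 1 - ⅔)*(-2) + ½ = (4/3)*(-2) + ½ = -8/3 + ½ = -13/6)
1/(151 + J(32, -12)) = 1/(151 - 13/6) = 1/(893/6) = 6/893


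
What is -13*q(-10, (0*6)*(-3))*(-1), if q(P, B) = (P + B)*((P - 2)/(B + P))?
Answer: -156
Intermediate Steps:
q(P, B) = -2 + P (q(P, B) = (B + P)*((-2 + P)/(B + P)) = -2 + P)
-13*q(-10, (0*6)*(-3))*(-1) = -13*(-2 - 10)*(-1) = -13*(-12)*(-1) = 156*(-1) = -156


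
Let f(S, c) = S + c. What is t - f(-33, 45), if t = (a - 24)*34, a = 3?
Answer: -726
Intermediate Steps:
t = -714 (t = (3 - 24)*34 = -21*34 = -714)
t - f(-33, 45) = -714 - (-33 + 45) = -714 - 1*12 = -714 - 12 = -726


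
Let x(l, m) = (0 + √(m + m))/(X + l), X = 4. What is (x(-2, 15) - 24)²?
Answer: (48 - √30)²/4 ≈ 452.05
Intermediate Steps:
x(l, m) = √2*√m/(4 + l) (x(l, m) = (0 + √(m + m))/(4 + l) = (0 + √(2*m))/(4 + l) = (0 + √2*√m)/(4 + l) = (√2*√m)/(4 + l) = √2*√m/(4 + l))
(x(-2, 15) - 24)² = (√2*√15/(4 - 2) - 24)² = (√2*√15/2 - 24)² = (√2*√15*(½) - 24)² = (√30/2 - 24)² = (-24 + √30/2)²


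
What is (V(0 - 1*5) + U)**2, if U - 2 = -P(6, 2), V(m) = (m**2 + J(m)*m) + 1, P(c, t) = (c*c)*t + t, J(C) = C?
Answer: 441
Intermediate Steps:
P(c, t) = t + t*c**2 (P(c, t) = c**2*t + t = t*c**2 + t = t + t*c**2)
V(m) = 1 + 2*m**2 (V(m) = (m**2 + m*m) + 1 = (m**2 + m**2) + 1 = 2*m**2 + 1 = 1 + 2*m**2)
U = -72 (U = 2 - 2*(1 + 6**2) = 2 - 2*(1 + 36) = 2 - 2*37 = 2 - 1*74 = 2 - 74 = -72)
(V(0 - 1*5) + U)**2 = ((1 + 2*(0 - 1*5)**2) - 72)**2 = ((1 + 2*(0 - 5)**2) - 72)**2 = ((1 + 2*(-5)**2) - 72)**2 = ((1 + 2*25) - 72)**2 = ((1 + 50) - 72)**2 = (51 - 72)**2 = (-21)**2 = 441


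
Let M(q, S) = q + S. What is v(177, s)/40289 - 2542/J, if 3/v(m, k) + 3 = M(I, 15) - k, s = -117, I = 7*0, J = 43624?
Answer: -53704705/921651164 ≈ -0.058270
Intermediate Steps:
I = 0
M(q, S) = S + q
v(m, k) = 3/(12 - k) (v(m, k) = 3/(-3 + ((15 + 0) - k)) = 3/(-3 + (15 - k)) = 3/(12 - k))
v(177, s)/40289 - 2542/J = -3/(-12 - 117)/40289 - 2542/43624 = -3/(-129)*(1/40289) - 2542*1/43624 = -3*(-1/129)*(1/40289) - 31/532 = (1/43)*(1/40289) - 31/532 = 1/1732427 - 31/532 = -53704705/921651164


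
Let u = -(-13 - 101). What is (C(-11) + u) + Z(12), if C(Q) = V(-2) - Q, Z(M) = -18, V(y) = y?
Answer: 105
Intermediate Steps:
C(Q) = -2 - Q
u = 114 (u = -1*(-114) = 114)
(C(-11) + u) + Z(12) = ((-2 - 1*(-11)) + 114) - 18 = ((-2 + 11) + 114) - 18 = (9 + 114) - 18 = 123 - 18 = 105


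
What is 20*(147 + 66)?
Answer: 4260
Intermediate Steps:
20*(147 + 66) = 20*213 = 4260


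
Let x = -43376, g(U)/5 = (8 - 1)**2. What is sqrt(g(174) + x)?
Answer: I*sqrt(43131) ≈ 207.68*I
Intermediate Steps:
g(U) = 245 (g(U) = 5*(8 - 1)**2 = 5*7**2 = 5*49 = 245)
sqrt(g(174) + x) = sqrt(245 - 43376) = sqrt(-43131) = I*sqrt(43131)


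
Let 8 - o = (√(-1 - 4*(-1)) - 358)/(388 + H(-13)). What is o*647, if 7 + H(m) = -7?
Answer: 1083725/187 - 647*√3/374 ≈ 5792.3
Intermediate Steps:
H(m) = -14 (H(m) = -7 - 7 = -14)
o = 1675/187 - √3/374 (o = 8 - (√(-1 - 4*(-1)) - 358)/(388 - 14) = 8 - (√(-1 + 4) - 358)/374 = 8 - (√3 - 358)/374 = 8 - (-358 + √3)/374 = 8 - (-179/187 + √3/374) = 8 + (179/187 - √3/374) = 1675/187 - √3/374 ≈ 8.9526)
o*647 = (1675/187 - √3/374)*647 = 1083725/187 - 647*√3/374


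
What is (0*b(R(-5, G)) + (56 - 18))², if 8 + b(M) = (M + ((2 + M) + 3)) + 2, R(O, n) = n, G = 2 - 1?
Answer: 1444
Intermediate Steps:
G = 1
b(M) = -1 + 2*M (b(M) = -8 + ((M + ((2 + M) + 3)) + 2) = -8 + ((M + (5 + M)) + 2) = -8 + ((5 + 2*M) + 2) = -8 + (7 + 2*M) = -1 + 2*M)
(0*b(R(-5, G)) + (56 - 18))² = (0*(-1 + 2*1) + (56 - 18))² = (0*(-1 + 2) + 38)² = (0*1 + 38)² = (0 + 38)² = 38² = 1444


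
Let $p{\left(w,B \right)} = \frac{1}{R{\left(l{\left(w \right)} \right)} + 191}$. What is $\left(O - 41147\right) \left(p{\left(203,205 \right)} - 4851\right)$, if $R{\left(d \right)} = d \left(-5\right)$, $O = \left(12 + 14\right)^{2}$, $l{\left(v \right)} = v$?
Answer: $\frac{161771692975}{824} \approx 1.9632 \cdot 10^{8}$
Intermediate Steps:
$O = 676$ ($O = 26^{2} = 676$)
$R{\left(d \right)} = - 5 d$
$p{\left(w,B \right)} = \frac{1}{191 - 5 w}$ ($p{\left(w,B \right)} = \frac{1}{- 5 w + 191} = \frac{1}{191 - 5 w}$)
$\left(O - 41147\right) \left(p{\left(203,205 \right)} - 4851\right) = \left(676 - 41147\right) \left(- \frac{1}{-191 + 5 \cdot 203} - 4851\right) = - 40471 \left(- \frac{1}{-191 + 1015} - 4851\right) = - 40471 \left(- \frac{1}{824} - 4851\right) = \left(-40471\right) \left(- \frac{3997225}{824}\right) = \frac{161771692975}{824}$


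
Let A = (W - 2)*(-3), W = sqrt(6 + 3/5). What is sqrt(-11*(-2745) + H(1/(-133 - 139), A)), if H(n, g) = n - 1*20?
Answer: sqrt(139529183)/68 ≈ 173.71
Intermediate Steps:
W = sqrt(165)/5 (W = sqrt(6 + 3*(1/5)) = sqrt(6 + 3/5) = sqrt(33/5) = sqrt(165)/5 ≈ 2.5690)
A = 6 - 3*sqrt(165)/5 (A = (sqrt(165)/5 - 2)*(-3) = (-2 + sqrt(165)/5)*(-3) = 6 - 3*sqrt(165)/5 ≈ -1.7071)
H(n, g) = -20 + n (H(n, g) = n - 20 = -20 + n)
sqrt(-11*(-2745) + H(1/(-133 - 139), A)) = sqrt(-11*(-2745) + (-20 + 1/(-133 - 139))) = sqrt(30195 + (-20 + 1/(-272))) = sqrt(30195 + (-20 - 1/272)) = sqrt(30195 - 5441/272) = sqrt(8207599/272) = sqrt(139529183)/68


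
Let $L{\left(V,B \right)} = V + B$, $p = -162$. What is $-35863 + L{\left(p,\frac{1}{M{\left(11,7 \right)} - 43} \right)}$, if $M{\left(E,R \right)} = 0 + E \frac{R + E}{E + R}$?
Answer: $- \frac{1152801}{32} \approx -36025.0$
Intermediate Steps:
$M{\left(E,R \right)} = E$ ($M{\left(E,R \right)} = 0 + E \frac{E + R}{E + R} = 0 + E 1 = 0 + E = E$)
$L{\left(V,B \right)} = B + V$
$-35863 + L{\left(p,\frac{1}{M{\left(11,7 \right)} - 43} \right)} = -35863 - \left(162 - \frac{1}{11 - 43}\right) = -35863 - \left(162 - \frac{1}{-32}\right) = -35863 - \frac{5185}{32} = - \frac{1152801}{32}$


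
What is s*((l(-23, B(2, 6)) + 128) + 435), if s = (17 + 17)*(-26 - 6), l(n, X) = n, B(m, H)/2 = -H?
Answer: -587520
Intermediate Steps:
B(m, H) = -2*H (B(m, H) = 2*(-H) = -2*H)
s = -1088 (s = 34*(-32) = -1088)
s*((l(-23, B(2, 6)) + 128) + 435) = -1088*((-23 + 128) + 435) = -1088*(105 + 435) = -1088*540 = -587520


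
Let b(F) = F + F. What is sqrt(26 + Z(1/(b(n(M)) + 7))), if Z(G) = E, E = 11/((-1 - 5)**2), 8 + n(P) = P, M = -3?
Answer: sqrt(947)/6 ≈ 5.1289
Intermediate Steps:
n(P) = -8 + P
E = 11/36 (E = 11/((-6)**2) = 11/36 ≈ 0.30556)
b(F) = 2*F
Z(G) = 11/36
sqrt(26 + Z(1/(b(n(M)) + 7))) = sqrt(26 + 11/36) = sqrt(947/36) = sqrt(947)/6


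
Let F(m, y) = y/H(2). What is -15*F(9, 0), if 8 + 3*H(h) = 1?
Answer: 0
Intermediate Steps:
H(h) = -7/3 (H(h) = -8/3 + (1/3)*1 = -8/3 + 1/3 = -7/3)
F(m, y) = -3*y/7 (F(m, y) = y/(-7/3) = y*(-3/7) = -3*y/7)
-15*F(9, 0) = -(-45)*0/7 = -15*0 = 0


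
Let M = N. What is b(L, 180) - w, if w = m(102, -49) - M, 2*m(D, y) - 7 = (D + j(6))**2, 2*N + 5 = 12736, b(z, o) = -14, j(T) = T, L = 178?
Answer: 516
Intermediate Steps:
N = 12731/2 (N = -5/2 + (1/2)*12736 = -5/2 + 6368 = 12731/2 ≈ 6365.5)
m(D, y) = 7/2 + (6 + D)**2/2 (m(D, y) = 7/2 + (D + 6)**2/2 = 7/2 + (6 + D)**2/2)
M = 12731/2 ≈ 6365.5
w = -530 (w = (7/2 + (6 + 102)**2/2) - 1*12731/2 = (7/2 + (1/2)*108**2) - 12731/2 = (7/2 + (1/2)*11664) - 12731/2 = (7/2 + 5832) - 12731/2 = 11671/2 - 12731/2 = -530)
b(L, 180) - w = -14 - 1*(-530) = -14 + 530 = 516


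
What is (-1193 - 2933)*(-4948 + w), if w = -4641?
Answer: 39564214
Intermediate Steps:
(-1193 - 2933)*(-4948 + w) = (-1193 - 2933)*(-4948 - 4641) = -4126*(-9589) = 39564214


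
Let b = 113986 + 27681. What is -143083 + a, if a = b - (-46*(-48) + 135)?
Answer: -3759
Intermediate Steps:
b = 141667
a = 139324 (a = 141667 - (-46*(-48) + 135) = 141667 - (2208 + 135) = 141667 - 1*2343 = 141667 - 2343 = 139324)
-143083 + a = -143083 + 139324 = -3759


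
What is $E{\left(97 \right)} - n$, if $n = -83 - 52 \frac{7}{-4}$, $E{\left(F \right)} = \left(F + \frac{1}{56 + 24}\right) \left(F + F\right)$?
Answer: $\frac{752497}{40} \approx 18812.0$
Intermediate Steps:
$E{\left(F \right)} = 2 F \left(\frac{1}{80} + F\right)$ ($E{\left(F \right)} = \left(F + \frac{1}{80}\right) 2 F = \left(\frac{1}{80} + F\right) 2 F = 2 F \left(\frac{1}{80} + F\right)$)
$n = 8$ ($n = -83 - 52 \cdot 7 \left(- \frac{1}{4}\right) = -83 - -91 = -83 + 91 = 8$)
$E{\left(97 \right)} - n = \frac{1}{40} \cdot 97 \left(1 + 80 \cdot 97\right) - 8 = \frac{1}{40} \cdot 97 \left(1 + 7760\right) - 8 = \frac{1}{40} \cdot 97 \cdot 7761 - 8 = \frac{752817}{40} - 8 = \frac{752497}{40}$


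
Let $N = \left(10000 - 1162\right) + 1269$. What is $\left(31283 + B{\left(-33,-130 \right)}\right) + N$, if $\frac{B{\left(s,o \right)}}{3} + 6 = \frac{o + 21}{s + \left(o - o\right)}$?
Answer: $\frac{455201}{11} \approx 41382.0$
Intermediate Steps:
$B{\left(s,o \right)} = -18 + \frac{3 \left(21 + o\right)}{s}$ ($B{\left(s,o \right)} = -18 + 3 \frac{o + 21}{s + \left(o - o\right)} = -18 + 3 \frac{21 + o}{s + 0} = -18 + 3 \frac{21 + o}{s} = -18 + \frac{3 \left(21 + o\right)}{s}$)
$N = 10107$ ($N = 8838 + 1269 = 10107$)
$\left(31283 + B{\left(-33,-130 \right)}\right) + N = \left(31283 + \frac{3 \left(21 - 130 - -198\right)}{-33}\right) + 10107 = \left(31283 + 3 \left(- \frac{1}{33}\right) \left(21 - 130 + 198\right)\right) + 10107 = \left(31283 + 3 \left(- \frac{1}{33}\right) 89\right) + 10107 = \left(31283 - \frac{89}{11}\right) + 10107 = \frac{344024}{11} + 10107 = \frac{455201}{11}$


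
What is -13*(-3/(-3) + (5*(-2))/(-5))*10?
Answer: -390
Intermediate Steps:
-13*(-3/(-3) + (5*(-2))/(-5))*10 = -13*(-3*(-⅓) - 10*(-⅕))*10 = -13*(1 + 2)*10 = -13*3*10 = -39*10 = -390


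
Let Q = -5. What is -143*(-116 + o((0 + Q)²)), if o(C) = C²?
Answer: -72787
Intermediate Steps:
-143*(-116 + o((0 + Q)²)) = -143*(-116 + ((0 - 5)²)²) = -143*(-116 + ((-5)²)²) = -143*(-116 + 25²) = -143*(-116 + 625) = -143*509 = -72787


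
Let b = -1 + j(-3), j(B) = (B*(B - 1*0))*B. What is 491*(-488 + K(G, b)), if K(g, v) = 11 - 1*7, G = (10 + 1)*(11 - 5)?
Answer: -237644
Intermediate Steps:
j(B) = B³ (j(B) = (B*(B + 0))*B = (B*B)*B = B²*B = B³)
G = 66 (G = 11*6 = 66)
b = -28 (b = -1 + (-3)³ = -1 - 27 = -28)
K(g, v) = 4 (K(g, v) = 11 - 7 = 4)
491*(-488 + K(G, b)) = 491*(-488 + 4) = 491*(-484) = -237644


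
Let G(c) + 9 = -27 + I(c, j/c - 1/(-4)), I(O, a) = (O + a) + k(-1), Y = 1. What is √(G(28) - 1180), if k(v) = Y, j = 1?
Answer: 3*I*√6461/7 ≈ 34.449*I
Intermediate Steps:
k(v) = 1
I(O, a) = 1 + O + a (I(O, a) = (O + a) + 1 = 1 + O + a)
G(c) = -139/4 + c + 1/c (G(c) = -9 + (-27 + (1 + c + (1/c - 1/(-4)))) = -9 + (-27 + (1 + c + (1/c - 1*(-¼)))) = -9 + (-27 + (1 + c + (1/c + ¼))) = -9 + (-27 + (1 + c + (¼ + 1/c))) = -9 + (-27 + (5/4 + c + 1/c)) = -9 + (-103/4 + c + 1/c) = -139/4 + c + 1/c)
√(G(28) - 1180) = √((-139/4 + 28 + 1/28) - 1180) = √(-47/7 - 1180) = √(-8307/7) = 3*I*√6461/7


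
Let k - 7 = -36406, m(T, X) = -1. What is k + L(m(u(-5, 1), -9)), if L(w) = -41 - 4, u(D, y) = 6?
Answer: -36444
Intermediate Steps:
L(w) = -45
k = -36399 (k = 7 - 36406 = -36399)
k + L(m(u(-5, 1), -9)) = -36399 - 45 = -36444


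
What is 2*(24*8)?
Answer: 384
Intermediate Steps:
2*(24*8) = 2*192 = 384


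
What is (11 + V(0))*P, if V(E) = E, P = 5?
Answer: 55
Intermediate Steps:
(11 + V(0))*P = (11 + 0)*5 = 11*5 = 55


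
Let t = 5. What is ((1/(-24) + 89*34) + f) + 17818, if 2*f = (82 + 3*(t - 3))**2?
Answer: 593183/24 ≈ 24716.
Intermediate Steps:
f = 3872 (f = (82 + 3*(5 - 3))**2/2 = (82 + 3*2)**2/2 = (82 + 6)**2/2 = (1/2)*88**2 = (1/2)*7744 = 3872)
((1/(-24) + 89*34) + f) + 17818 = ((1/(-24) + 89*34) + 3872) + 17818 = ((-1/24 + 3026) + 3872) + 17818 = (72623/24 + 3872) + 17818 = 165551/24 + 17818 = 593183/24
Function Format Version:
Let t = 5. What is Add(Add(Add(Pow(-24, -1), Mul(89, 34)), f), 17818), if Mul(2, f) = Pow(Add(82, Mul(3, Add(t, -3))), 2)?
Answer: Rational(593183, 24) ≈ 24716.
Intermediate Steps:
f = 3872 (f = Mul(Rational(1, 2), Pow(Add(82, Mul(3, Add(5, -3))), 2)) = Mul(Rational(1, 2), Pow(Add(82, Mul(3, 2)), 2)) = Mul(Rational(1, 2), Pow(Add(82, 6), 2)) = Mul(Rational(1, 2), Pow(88, 2)) = Mul(Rational(1, 2), 7744) = 3872)
Add(Add(Add(Pow(-24, -1), Mul(89, 34)), f), 17818) = Add(Add(Add(Pow(-24, -1), Mul(89, 34)), 3872), 17818) = Add(Add(Add(Rational(-1, 24), 3026), 3872), 17818) = Add(Add(Rational(72623, 24), 3872), 17818) = Add(Rational(165551, 24), 17818) = Rational(593183, 24)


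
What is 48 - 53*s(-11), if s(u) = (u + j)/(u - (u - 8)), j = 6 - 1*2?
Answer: 755/8 ≈ 94.375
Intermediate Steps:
j = 4 (j = 6 - 2 = 4)
s(u) = ½ + u/8 (s(u) = (u + 4)/(u - (u - 8)) = (4 + u)/(u - (-8 + u)) = (4 + u)/(u + (8 - u)) = (4 + u)/8 = (4 + u)*(⅛) = ½ + u/8)
48 - 53*s(-11) = 48 - 53*(½ + (⅛)*(-11)) = 48 - 53*(½ - 11/8) = 48 - 53*(-7/8) = 48 + 371/8 = 755/8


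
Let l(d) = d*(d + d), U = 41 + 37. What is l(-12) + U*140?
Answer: 11208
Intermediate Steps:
U = 78
l(d) = 2*d² (l(d) = d*(2*d) = 2*d²)
l(-12) + U*140 = 2*(-12)² + 78*140 = 2*144 + 10920 = 288 + 10920 = 11208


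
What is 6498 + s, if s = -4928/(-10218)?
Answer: 33200746/5109 ≈ 6498.5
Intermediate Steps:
s = 2464/5109 (s = -4928*(-1/10218) = 2464/5109 ≈ 0.48229)
6498 + s = 6498 + 2464/5109 = 33200746/5109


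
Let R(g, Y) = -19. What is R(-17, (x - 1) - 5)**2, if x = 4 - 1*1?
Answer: 361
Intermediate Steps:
x = 3 (x = 4 - 1 = 3)
R(-17, (x - 1) - 5)**2 = (-19)**2 = 361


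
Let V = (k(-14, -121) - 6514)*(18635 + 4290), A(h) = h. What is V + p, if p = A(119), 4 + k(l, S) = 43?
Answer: -148439256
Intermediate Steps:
k(l, S) = 39 (k(l, S) = -4 + 43 = 39)
p = 119
V = -148439375 (V = (39 - 6514)*(18635 + 4290) = -6475*22925 = -148439375)
V + p = -148439375 + 119 = -148439256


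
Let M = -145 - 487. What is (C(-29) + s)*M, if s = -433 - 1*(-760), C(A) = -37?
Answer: -183280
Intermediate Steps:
s = 327 (s = -433 + 760 = 327)
M = -632
(C(-29) + s)*M = (-37 + 327)*(-632) = 290*(-632) = -183280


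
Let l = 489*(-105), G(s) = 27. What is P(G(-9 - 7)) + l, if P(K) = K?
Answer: -51318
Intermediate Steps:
l = -51345
P(G(-9 - 7)) + l = 27 - 51345 = -51318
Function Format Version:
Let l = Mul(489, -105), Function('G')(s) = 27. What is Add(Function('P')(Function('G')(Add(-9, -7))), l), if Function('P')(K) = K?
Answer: -51318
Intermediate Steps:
l = -51345
Add(Function('P')(Function('G')(Add(-9, -7))), l) = Add(27, -51345) = -51318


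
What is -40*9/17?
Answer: -360/17 ≈ -21.176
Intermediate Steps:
-40*9/17 = -360*1/17 = -360/17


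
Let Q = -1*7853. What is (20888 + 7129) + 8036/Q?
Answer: 220009465/7853 ≈ 28016.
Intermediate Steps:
Q = -7853
(20888 + 7129) + 8036/Q = (20888 + 7129) + 8036/(-7853) = 28017 + 8036*(-1/7853) = 28017 - 8036/7853 = 220009465/7853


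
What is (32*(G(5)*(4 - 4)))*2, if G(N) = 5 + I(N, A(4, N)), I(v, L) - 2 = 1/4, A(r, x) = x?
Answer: 0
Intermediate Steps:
I(v, L) = 9/4 (I(v, L) = 2 + 1/4 = 2 + ¼ = 9/4)
G(N) = 29/4 (G(N) = 5 + 9/4 = 29/4)
(32*(G(5)*(4 - 4)))*2 = (32*(29*(4 - 4)/4))*2 = (32*((29/4)*0))*2 = (32*0)*2 = 0*2 = 0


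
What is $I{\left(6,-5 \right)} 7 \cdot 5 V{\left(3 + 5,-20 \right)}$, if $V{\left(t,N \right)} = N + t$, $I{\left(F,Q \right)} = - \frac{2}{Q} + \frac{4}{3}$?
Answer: $-728$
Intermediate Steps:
$I{\left(F,Q \right)} = \frac{4}{3} - \frac{2}{Q}$ ($I{\left(F,Q \right)} = - \frac{2}{Q} + 4 \cdot \frac{1}{3} = - \frac{2}{Q} + \frac{4}{3} = \frac{4}{3} - \frac{2}{Q}$)
$I{\left(6,-5 \right)} 7 \cdot 5 V{\left(3 + 5,-20 \right)} = \left(\frac{4}{3} - \frac{2}{-5}\right) 7 \cdot 5 \left(-20 + \left(3 + 5\right)\right) = \left(\frac{4}{3} - - \frac{2}{5}\right) 35 \left(-20 + 8\right) = \left(\frac{4}{3} + \frac{2}{5}\right) 35 \left(-12\right) = \frac{26}{15} \cdot 35 \left(-12\right) = \frac{182}{3} \left(-12\right) = -728$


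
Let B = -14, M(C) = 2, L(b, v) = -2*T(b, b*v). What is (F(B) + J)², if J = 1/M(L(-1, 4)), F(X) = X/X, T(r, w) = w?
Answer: 9/4 ≈ 2.2500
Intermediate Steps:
L(b, v) = -2*b*v
F(X) = 1
J = ½ (J = 1/2 = ½ ≈ 0.50000)
(F(B) + J)² = (1 + ½)² = (3/2)² = 9/4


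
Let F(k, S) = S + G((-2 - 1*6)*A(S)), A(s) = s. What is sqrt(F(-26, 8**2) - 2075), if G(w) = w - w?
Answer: I*sqrt(2011) ≈ 44.844*I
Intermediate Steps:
G(w) = 0
F(k, S) = S (F(k, S) = S + 0 = S)
sqrt(F(-26, 8**2) - 2075) = sqrt(8**2 - 2075) = sqrt(64 - 2075) = sqrt(-2011) = I*sqrt(2011)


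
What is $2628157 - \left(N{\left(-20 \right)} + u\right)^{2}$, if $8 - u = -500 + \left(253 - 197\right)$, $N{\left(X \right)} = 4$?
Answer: $2420221$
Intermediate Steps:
$u = 452$ ($u = 8 - \left(-500 + \left(253 - 197\right)\right) = 8 - \left(-500 + 56\right) = 8 - -444 = 8 + 444 = 452$)
$2628157 - \left(N{\left(-20 \right)} + u\right)^{2} = 2628157 - \left(4 + 452\right)^{2} = 2628157 - 456^{2} = 2628157 - 207936 = 2420221$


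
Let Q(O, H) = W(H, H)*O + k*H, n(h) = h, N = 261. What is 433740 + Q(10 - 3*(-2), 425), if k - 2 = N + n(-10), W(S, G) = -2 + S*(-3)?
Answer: 520833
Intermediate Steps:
W(S, G) = -2 - 3*S
k = 253 (k = 2 + (261 - 10) = 2 + 251 = 253)
Q(O, H) = 253*H + O*(-2 - 3*H) (Q(O, H) = (-2 - 3*H)*O + 253*H = O*(-2 - 3*H) + 253*H = 253*H + O*(-2 - 3*H))
433740 + Q(10 - 3*(-2), 425) = 433740 + (253*425 - (10 - 3*(-2))*(2 + 3*425)) = 433740 + (107525 - (10 + 6)*(2 + 1275)) = 433740 + (107525 - 1*16*1277) = 433740 + (107525 - 20432) = 433740 + 87093 = 520833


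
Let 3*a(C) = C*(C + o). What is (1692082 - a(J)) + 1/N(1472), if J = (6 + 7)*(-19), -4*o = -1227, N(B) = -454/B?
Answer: 4622623027/2724 ≈ 1.6970e+6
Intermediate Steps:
o = 1227/4 (o = -¼*(-1227) = 1227/4 ≈ 306.75)
J = -247 (J = 13*(-19) = -247)
a(C) = C*(1227/4 + C)/3 (a(C) = (C*(C + 1227/4))/3 = (C*(1227/4 + C))/3 = C*(1227/4 + C)/3)
(1692082 - a(J)) + 1/N(1472) = (1692082 - (-247)*(1227 + 4*(-247))/12) + 1/(-454/1472) = (1692082 - (-247)*(1227 - 988)/12) + 1/(-454*1/1472) = (1692082 - (-247)*239/12) + 1/(-227/736) = (1692082 - 1*(-59033/12)) - 736/227 = (1692082 + 59033/12) - 736/227 = 20364017/12 - 736/227 = 4622623027/2724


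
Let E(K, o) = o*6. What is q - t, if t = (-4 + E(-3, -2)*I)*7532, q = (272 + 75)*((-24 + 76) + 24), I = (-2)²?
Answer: 418036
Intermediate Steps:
I = 4
E(K, o) = 6*o
q = 26372 (q = 347*(52 + 24) = 347*76 = 26372)
t = -391664 (t = (-4 + (6*(-2))*4)*7532 = (-4 - 12*4)*7532 = (-4 - 48)*7532 = -52*7532 = -391664)
q - t = 26372 - 1*(-391664) = 26372 + 391664 = 418036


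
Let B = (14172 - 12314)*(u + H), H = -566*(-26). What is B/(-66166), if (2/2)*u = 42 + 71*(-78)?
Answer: -8565380/33083 ≈ -258.91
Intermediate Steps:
H = 14716
u = -5496 (u = 42 + 71*(-78) = 42 - 5538 = -5496)
B = 17130760 (B = (14172 - 12314)*(-5496 + 14716) = 1858*9220 = 17130760)
B/(-66166) = 17130760/(-66166) = 17130760*(-1/66166) = -8565380/33083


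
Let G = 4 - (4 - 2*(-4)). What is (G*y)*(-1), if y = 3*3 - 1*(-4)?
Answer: 104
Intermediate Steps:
y = 13 (y = 9 + 4 = 13)
G = -8 (G = 4 - (4 + 8) = 4 - 1*12 = 4 - 12 = -8)
(G*y)*(-1) = -8*13*(-1) = -104*(-1) = 104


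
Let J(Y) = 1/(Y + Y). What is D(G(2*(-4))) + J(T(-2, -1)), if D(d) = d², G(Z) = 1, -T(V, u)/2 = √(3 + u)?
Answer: 1 - √2/8 ≈ 0.82322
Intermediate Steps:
T(V, u) = -2*√(3 + u)
J(Y) = 1/(2*Y)
D(G(2*(-4))) + J(T(-2, -1)) = 1² + 1/(2*((-2*√(3 - 1)))) = 1 + 1/(2*((-2*√2))) = 1 + (-√2/4)/2 = 1 - √2/8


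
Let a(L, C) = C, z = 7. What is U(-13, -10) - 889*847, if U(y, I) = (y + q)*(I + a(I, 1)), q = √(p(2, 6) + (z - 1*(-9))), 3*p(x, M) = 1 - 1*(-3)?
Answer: -752866 - 6*√39 ≈ -7.5290e+5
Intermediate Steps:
p(x, M) = 4/3 (p(x, M) = (1 - 1*(-3))/3 = (1 + 3)/3 = (⅓)*4 = 4/3)
q = 2*√39/3 (q = √(4/3 + (7 - 1*(-9))) = √(4/3 + (7 + 9)) = √(4/3 + 16) = √(52/3) = 2*√39/3 ≈ 4.1633)
U(y, I) = (1 + I)*(y + 2*√39/3) (U(y, I) = (y + 2*√39/3)*(I + 1) = (y + 2*√39/3)*(1 + I) = (1 + I)*(y + 2*√39/3))
U(-13, -10) - 889*847 = (-13 + 2*√39/3 - 10*(-13) + (⅔)*(-10)*√39) - 889*847 = (-13 + 2*√39/3 + 130 - 20*√39/3) - 752983 = (117 - 6*√39) - 752983 = -752866 - 6*√39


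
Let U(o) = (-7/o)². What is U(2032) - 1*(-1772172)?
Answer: 7317340720177/4129024 ≈ 1.7722e+6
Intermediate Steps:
U(o) = 49/o²
U(2032) - 1*(-1772172) = 49/2032² - 1*(-1772172) = 49*(1/4129024) + 1772172 = 49/4129024 + 1772172 = 7317340720177/4129024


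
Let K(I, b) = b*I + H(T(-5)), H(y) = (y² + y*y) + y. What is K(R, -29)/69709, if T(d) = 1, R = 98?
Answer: -2839/69709 ≈ -0.040726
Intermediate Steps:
H(y) = y + 2*y² (H(y) = (y² + y²) + y = 2*y² + y = y + 2*y²)
K(I, b) = 3 + I*b (K(I, b) = b*I + 1*(1 + 2*1) = I*b + 1*(1 + 2) = I*b + 1*3 = I*b + 3 = 3 + I*b)
K(R, -29)/69709 = (3 + 98*(-29))/69709 = (3 - 2842)*(1/69709) = -2839*1/69709 = -2839/69709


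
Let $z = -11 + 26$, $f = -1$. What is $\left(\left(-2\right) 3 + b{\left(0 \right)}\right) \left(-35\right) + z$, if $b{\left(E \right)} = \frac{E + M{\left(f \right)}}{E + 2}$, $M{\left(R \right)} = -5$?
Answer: $\frac{625}{2} \approx 312.5$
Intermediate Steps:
$b{\left(E \right)} = \frac{-5 + E}{2 + E}$ ($b{\left(E \right)} = \frac{E - 5}{E + 2} = \frac{-5 + E}{2 + E}$)
$z = 15$
$\left(\left(-2\right) 3 + b{\left(0 \right)}\right) \left(-35\right) + z = \left(\left(-2\right) 3 + \frac{-5 + 0}{2 + 0}\right) \left(-35\right) + 15 = \left(-6 + \frac{1}{2} \left(-5\right)\right) \left(-35\right) + 15 = \left(-6 - \frac{5}{2}\right) \left(-35\right) + 15 = \left(- \frac{17}{2}\right) \left(-35\right) + 15 = \frac{595}{2} + 15 = \frac{625}{2}$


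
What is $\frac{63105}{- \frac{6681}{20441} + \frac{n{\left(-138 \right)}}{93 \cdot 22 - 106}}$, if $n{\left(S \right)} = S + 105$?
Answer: $- \frac{834154283900}{4545231} \approx -1.8352 \cdot 10^{5}$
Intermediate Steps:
$n{\left(S \right)} = 105 + S$
$\frac{63105}{- \frac{6681}{20441} + \frac{n{\left(-138 \right)}}{93 \cdot 22 - 106}} = \frac{63105}{- \frac{6681}{20441} + \frac{105 - 138}{93 \cdot 22 - 106}} = \frac{63105}{\left(-6681\right) \frac{1}{20441} - \frac{33}{2046 - 106}} = \frac{63105}{- \frac{6681}{20441} - \frac{33}{1940}} = \frac{63105}{- \frac{13635693}{39655540}} = 63105 \left(- \frac{39655540}{13635693}\right) = - \frac{834154283900}{4545231}$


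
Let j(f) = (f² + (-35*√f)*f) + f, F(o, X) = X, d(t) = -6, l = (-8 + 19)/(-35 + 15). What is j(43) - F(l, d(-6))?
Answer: 1898 - 1505*√43 ≈ -7970.9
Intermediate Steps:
l = -11/20 (l = 11/(-20) = 11*(-1/20) = -11/20 ≈ -0.55000)
j(f) = f + f² - 35*f^(3/2) (j(f) = (f² - 35*f^(3/2)) + f = f + f² - 35*f^(3/2))
j(43) - F(l, d(-6)) = (43 + 43² - 1505*√43) - 1*(-6) = (43 + 1849 - 1505*√43) + 6 = (1892 - 1505*√43) + 6 = 1898 - 1505*√43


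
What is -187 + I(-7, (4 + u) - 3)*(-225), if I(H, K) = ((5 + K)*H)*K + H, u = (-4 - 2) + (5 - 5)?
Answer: 1388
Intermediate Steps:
u = -6 (u = -6 + 0 = -6)
I(H, K) = H + H*K*(5 + K) (I(H, K) = (H*(5 + K))*K + H = H*K*(5 + K) + H = H + H*K*(5 + K))
-187 + I(-7, (4 + u) - 3)*(-225) = -187 - 7*(1 + ((4 - 6) - 3)**2 + 5*((4 - 6) - 3))*(-225) = -187 - 7*(1 + (-2 - 3)**2 + 5*(-2 - 3))*(-225) = -187 - 7*(1 + (-5)**2 + 5*(-5))*(-225) = -187 - 7*(1 + 25 - 25)*(-225) = -187 - 7*1*(-225) = -187 - 7*(-225) = -187 + 1575 = 1388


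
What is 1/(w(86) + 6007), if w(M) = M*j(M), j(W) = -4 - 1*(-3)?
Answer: 1/5921 ≈ 0.00016889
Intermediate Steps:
j(W) = -1 (j(W) = -4 + 3 = -1)
w(M) = -M (w(M) = M*(-1) = -M)
1/(w(86) + 6007) = 1/(-1*86 + 6007) = 1/(-86 + 6007) = 1/5921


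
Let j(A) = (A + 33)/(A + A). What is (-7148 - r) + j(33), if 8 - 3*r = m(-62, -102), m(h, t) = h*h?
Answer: -17605/3 ≈ -5868.3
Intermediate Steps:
j(A) = (33 + A)/(2*A) (j(A) = (33 + A)/((2*A)) = (33 + A)*(1/(2*A)) = (33 + A)/(2*A))
m(h, t) = h²
r = -3836/3 (r = 8/3 - ⅓*(-62)² = 8/3 - ⅓*3844 = 8/3 - 3844/3 = -3836/3 ≈ -1278.7)
(-7148 - r) + j(33) = (-7148 - 1*(-3836/3)) + (½)*(33 + 33)/33 = (-7148 + 3836/3) + (½)*(1/33)*66 = -17608/3 + 1 = -17605/3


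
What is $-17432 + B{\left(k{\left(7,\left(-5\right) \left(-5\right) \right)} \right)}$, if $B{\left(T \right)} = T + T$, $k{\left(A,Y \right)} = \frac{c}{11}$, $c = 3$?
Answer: $- \frac{191746}{11} \approx -17431.0$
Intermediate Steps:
$k{\left(A,Y \right)} = \frac{3}{11}$
$B{\left(T \right)} = 2 T$
$-17432 + B{\left(k{\left(7,\left(-5\right) \left(-5\right) \right)} \right)} = -17432 + 2 \cdot \frac{3}{11} = -17432 + \frac{6}{11} = - \frac{191746}{11}$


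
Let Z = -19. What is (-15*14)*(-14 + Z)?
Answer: 6930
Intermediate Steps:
(-15*14)*(-14 + Z) = (-15*14)*(-14 - 19) = -210*(-33) = 6930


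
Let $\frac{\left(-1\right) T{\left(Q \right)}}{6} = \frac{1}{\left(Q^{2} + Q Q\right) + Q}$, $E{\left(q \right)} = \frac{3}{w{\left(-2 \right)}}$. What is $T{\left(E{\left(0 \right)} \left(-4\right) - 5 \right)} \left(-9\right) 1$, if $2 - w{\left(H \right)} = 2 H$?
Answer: $\frac{54}{91} \approx 0.59341$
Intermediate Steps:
$w{\left(H \right)} = 2 - 2 H$
$E{\left(q \right)} = \frac{1}{2}$ ($E{\left(q \right)} = \frac{3}{2 - -4} = \frac{3}{2 + 4} = \frac{3}{6} = 3 \cdot \frac{1}{6} = \frac{1}{2}$)
$T{\left(Q \right)} = - \frac{6}{Q + 2 Q^{2}}$ ($T{\left(Q \right)} = - \frac{6}{\left(Q^{2} + Q Q\right) + Q} = - \frac{6}{\left(Q^{2} + Q^{2}\right) + Q} = - \frac{6}{2 Q^{2} + Q} = - \frac{6}{Q + 2 Q^{2}}$)
$T{\left(E{\left(0 \right)} \left(-4\right) - 5 \right)} \left(-9\right) 1 = - \frac{6}{\left(\frac{1}{2} \left(-4\right) - 5\right) \left(1 + 2 \left(\frac{1}{2} \left(-4\right) - 5\right)\right)} \left(-9\right) 1 = - \frac{6}{\left(-2 - 5\right) \left(1 + 2 \left(-2 - 5\right)\right)} \left(-9\right) 1 = - \frac{6}{\left(-7\right) \left(1 + 2 \left(-7\right)\right)} \left(-9\right) 1 = \left(-6\right) \left(- \frac{1}{7}\right) \frac{1}{1 - 14} \left(-9\right) 1 = \left(-6\right) \left(- \frac{1}{7}\right) \frac{1}{-13} \left(-9\right) 1 = \left(-6\right) \left(- \frac{1}{7}\right) \left(- \frac{1}{13}\right) \left(-9\right) 1 = \left(- \frac{6}{91}\right) \left(-9\right) 1 = \frac{54}{91} \cdot 1 = \frac{54}{91}$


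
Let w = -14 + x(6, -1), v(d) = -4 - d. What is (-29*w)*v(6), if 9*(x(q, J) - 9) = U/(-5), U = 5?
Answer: -13340/9 ≈ -1482.2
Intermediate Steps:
x(q, J) = 80/9 (x(q, J) = 9 + (5/(-5))/9 = 9 + (5*(-⅕))/9 = 9 + (⅑)*(-1) = 9 - ⅑ = 80/9)
w = -46/9 (w = -14 + 80/9 = -46/9 ≈ -5.1111)
(-29*w)*v(6) = (-29*(-46/9))*(-4 - 1*6) = 1334*(-4 - 6)/9 = (1334/9)*(-10) = -13340/9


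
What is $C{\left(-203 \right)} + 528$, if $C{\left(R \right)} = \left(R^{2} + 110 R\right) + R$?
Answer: $19204$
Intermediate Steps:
$C{\left(R \right)} = R^{2} + 111 R$
$C{\left(-203 \right)} + 528 = - 203 \left(111 - 203\right) + 528 = \left(-203\right) \left(-92\right) + 528 = 18676 + 528 = 19204$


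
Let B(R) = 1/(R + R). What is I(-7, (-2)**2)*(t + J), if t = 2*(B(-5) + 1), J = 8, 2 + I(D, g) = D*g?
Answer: -294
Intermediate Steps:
I(D, g) = -2 + D*g
B(R) = 1/(2*R)
t = 9/5 (t = 2*((1/2)/(-5) + 1) = 2*((1/2)*(-1/5) + 1) = 2*(-1/10 + 1) = 2*(9/10) = 9/5 ≈ 1.8000)
I(-7, (-2)**2)*(t + J) = (-2 - 7*(-2)**2)*(9/5 + 8) = (-2 - 7*4)*(49/5) = (-2 - 28)*(49/5) = -30*49/5 = -294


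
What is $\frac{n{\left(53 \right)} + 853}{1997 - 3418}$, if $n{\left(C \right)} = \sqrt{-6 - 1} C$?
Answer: $- \frac{853}{1421} - \frac{53 i \sqrt{7}}{1421} \approx -0.60028 - 0.09868 i$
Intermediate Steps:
$n{\left(C \right)} = i C \sqrt{7}$ ($n{\left(C \right)} = \sqrt{-7} C = i \sqrt{7} C = i C \sqrt{7}$)
$\frac{n{\left(53 \right)} + 853}{1997 - 3418} = \frac{i 53 \sqrt{7} + 853}{1997 - 3418} = \frac{53 i \sqrt{7} + 853}{-1421} = \left(853 + 53 i \sqrt{7}\right) \left(- \frac{1}{1421}\right) = - \frac{853}{1421} - \frac{53 i \sqrt{7}}{1421}$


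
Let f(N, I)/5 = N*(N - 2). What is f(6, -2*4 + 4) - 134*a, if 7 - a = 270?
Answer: 35362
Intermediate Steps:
a = -263 (a = 7 - 1*270 = 7 - 270 = -263)
f(N, I) = 5*N*(-2 + N) (f(N, I) = 5*(N*(N - 2)) = 5*(N*(-2 + N)) = 5*N*(-2 + N))
f(6, -2*4 + 4) - 134*a = 5*6*(-2 + 6) - 134*(-263) = 5*6*4 + 35242 = 120 + 35242 = 35362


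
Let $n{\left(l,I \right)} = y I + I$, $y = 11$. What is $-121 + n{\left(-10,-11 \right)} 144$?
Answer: $-19129$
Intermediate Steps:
$n{\left(l,I \right)} = 12 I$ ($n{\left(l,I \right)} = 11 I + I = 12 I$)
$-121 + n{\left(-10,-11 \right)} 144 = -121 + 12 \left(-11\right) 144 = -121 - 19008 = -19129$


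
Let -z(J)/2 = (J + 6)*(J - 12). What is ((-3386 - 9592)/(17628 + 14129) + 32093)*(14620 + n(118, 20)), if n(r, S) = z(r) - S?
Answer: -11911993776024/31757 ≈ -3.7510e+8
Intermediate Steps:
z(J) = -2*(-12 + J)*(6 + J) (z(J) = -2*(J + 6)*(J - 12) = -2*(6 + J)*(-12 + J) = -2*(-12 + J)*(6 + J))
n(r, S) = 144 - S - 2*r² + 12*r (n(r, S) = (144 - 2*r² + 12*r) - S = 144 - S - 2*r² + 12*r)
((-3386 - 9592)/(17628 + 14129) + 32093)*(14620 + n(118, 20)) = ((-3386 - 9592)/(17628 + 14129) + 32093)*(14620 + (144 - 1*20 - 2*118² + 12*118)) = (-12978/31757 + 32093)*(14620 + (144 - 20 - 2*13924 + 1416)) = (-12978*1/31757 + 32093)*(14620 + (144 - 20 - 27848 + 1416)) = (-12978/31757 + 32093)*(14620 - 26308) = (1019164423/31757)*(-11688) = -11911993776024/31757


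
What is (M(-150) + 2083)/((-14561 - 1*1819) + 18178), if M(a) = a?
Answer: 1933/1798 ≈ 1.0751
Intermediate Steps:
(M(-150) + 2083)/((-14561 - 1*1819) + 18178) = (-150 + 2083)/((-14561 - 1*1819) + 18178) = 1933/((-14561 - 1819) + 18178) = 1933/(-16380 + 18178) = 1933/1798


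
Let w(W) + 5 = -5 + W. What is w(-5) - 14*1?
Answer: -29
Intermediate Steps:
w(W) = -10 + W (w(W) = -5 + (-5 + W) = -10 + W)
w(-5) - 14*1 = (-10 - 5) - 14*1 = -15 - 14 = -29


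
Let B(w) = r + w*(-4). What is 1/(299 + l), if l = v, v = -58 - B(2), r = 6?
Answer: 1/243 ≈ 0.0041152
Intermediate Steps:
B(w) = 6 - 4*w (B(w) = 6 + w*(-4) = 6 - 4*w)
v = -56 (v = -58 - (6 - 4*2) = -58 - (6 - 8) = -58 - 1*(-2) = -58 + 2 = -56)
l = -56
1/(299 + l) = 1/(299 - 56) = 1/243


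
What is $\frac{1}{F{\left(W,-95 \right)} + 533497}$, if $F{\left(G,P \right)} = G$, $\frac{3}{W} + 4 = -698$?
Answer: $\frac{234}{124838297} \approx 1.8744 \cdot 10^{-6}$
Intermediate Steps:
$W = - \frac{1}{234}$ ($W = \frac{3}{-4 - 698} = \frac{3}{-702} = 3 \left(- \frac{1}{702}\right) = - \frac{1}{234} \approx -0.0042735$)
$\frac{1}{F{\left(W,-95 \right)} + 533497} = \frac{1}{- \frac{1}{234} + 533497} = \frac{1}{\frac{124838297}{234}} = \frac{234}{124838297}$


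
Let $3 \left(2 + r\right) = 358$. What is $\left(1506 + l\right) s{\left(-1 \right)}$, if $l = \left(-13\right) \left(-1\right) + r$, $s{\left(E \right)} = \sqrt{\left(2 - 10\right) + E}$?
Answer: $4909 i \approx 4909.0 i$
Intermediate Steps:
$r = \frac{352}{3}$ ($r = -2 + \frac{1}{3} \cdot 358 = -2 + \frac{358}{3} = \frac{352}{3} \approx 117.33$)
$s{\left(E \right)} = \sqrt{-8 + E}$ ($s{\left(E \right)} = \sqrt{\left(2 - 10\right) + E} = \sqrt{-8 + E}$)
$l = \frac{391}{3}$ ($l = \left(-13\right) \left(-1\right) + \frac{352}{3} = 13 + \frac{352}{3} = \frac{391}{3} \approx 130.33$)
$\left(1506 + l\right) s{\left(-1 \right)} = \left(1506 + \frac{391}{3}\right) \sqrt{-8 - 1} = \frac{4909 \sqrt{-9}}{3} = \frac{4909 \cdot 3 i}{3} = 4909 i$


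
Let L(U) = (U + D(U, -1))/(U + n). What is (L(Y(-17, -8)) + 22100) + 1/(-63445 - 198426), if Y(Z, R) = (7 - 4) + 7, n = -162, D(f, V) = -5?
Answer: 879675753693/39804392 ≈ 22100.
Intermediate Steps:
Y(Z, R) = 10 (Y(Z, R) = 3 + 7 = 10)
L(U) = (-5 + U)/(-162 + U) (L(U) = (U - 5)/(U - 162) = (-5 + U)/(-162 + U))
(L(Y(-17, -8)) + 22100) + 1/(-63445 - 198426) = ((-5 + 10)/(-162 + 10) + 22100) + 1/(-63445 - 198426) = (5/(-152) + 22100) + 1/(-261871) = (-1/152*5 + 22100) - 1/261871 = (-5/152 + 22100) - 1/261871 = 3359195/152 - 1/261871 = 879675753693/39804392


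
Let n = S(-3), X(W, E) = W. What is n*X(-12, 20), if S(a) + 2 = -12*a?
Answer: -408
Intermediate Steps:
S(a) = -2 - 12*a
n = 34 (n = -2 - 12*(-3) = -2 + 36 = 34)
n*X(-12, 20) = 34*(-12) = -408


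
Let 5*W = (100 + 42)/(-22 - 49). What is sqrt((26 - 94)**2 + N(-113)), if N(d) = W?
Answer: sqrt(115590)/5 ≈ 67.997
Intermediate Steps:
W = -2/5 (W = ((100 + 42)/(-22 - 49))/5 = (142/(-71))/5 = (142*(-1/71))/5 = (1/5)*(-2) = -2/5 ≈ -0.40000)
N(d) = -2/5
sqrt((26 - 94)**2 + N(-113)) = sqrt((26 - 94)**2 - 2/5) = sqrt((-68)**2 - 2/5) = sqrt(4624 - 2/5) = sqrt(23118/5) = sqrt(115590)/5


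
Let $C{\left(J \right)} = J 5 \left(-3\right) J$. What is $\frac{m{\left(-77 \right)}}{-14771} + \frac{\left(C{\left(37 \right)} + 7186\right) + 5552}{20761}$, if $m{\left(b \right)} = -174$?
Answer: $- \frac{111557073}{306660731} \approx -0.36378$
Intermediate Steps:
$C{\left(J \right)} = - 15 J^{2}$ ($C{\left(J \right)} = J \left(- 15 J\right) = - 15 J^{2}$)
$\frac{m{\left(-77 \right)}}{-14771} + \frac{\left(C{\left(37 \right)} + 7186\right) + 5552}{20761} = - \frac{174}{-14771} + \frac{\left(- 15 \cdot 37^{2} + 7186\right) + 5552}{20761} = \left(-174\right) \left(- \frac{1}{14771}\right) + \left(\left(\left(-15\right) 1369 + 7186\right) + 5552\right) \frac{1}{20761} = \frac{174}{14771} + \left(\left(-20535 + 7186\right) + 5552\right) \frac{1}{20761} = \frac{174}{14771} + \left(-13349 + 5552\right) \frac{1}{20761} = \frac{174}{14771} - \frac{7797}{20761} = - \frac{111557073}{306660731}$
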